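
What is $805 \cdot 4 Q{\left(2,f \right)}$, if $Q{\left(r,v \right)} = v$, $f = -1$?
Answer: $-3220$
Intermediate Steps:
$805 \cdot 4 Q{\left(2,f \right)} = 805 \cdot 4 \left(-1\right) = 3220 \left(-1\right) = -3220$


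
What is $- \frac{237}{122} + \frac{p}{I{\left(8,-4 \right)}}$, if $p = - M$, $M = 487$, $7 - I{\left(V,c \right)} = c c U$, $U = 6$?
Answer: $\frac{38321}{10858} \approx 3.5293$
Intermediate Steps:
$I{\left(V,c \right)} = 7 - 6 c^{2}$ ($I{\left(V,c \right)} = 7 - c c 6 = 7 - c^{2} \cdot 6 = 7 - 6 c^{2}$)
$p = -487$ ($p = \left(-1\right) 487 = -487$)
$- \frac{237}{122} + \frac{p}{I{\left(8,-4 \right)}} = - \frac{237}{122} - \frac{487}{7 - 6 \left(-4\right)^{2}} = \left(-237\right) \frac{1}{122} - \frac{487}{7 - 96} = - \frac{237}{122} - \frac{487}{7 - 96} = - \frac{237}{122} - \frac{487}{-89} = - \frac{237}{122} - - \frac{487}{89} = - \frac{237}{122} + \frac{487}{89} = \frac{38321}{10858}$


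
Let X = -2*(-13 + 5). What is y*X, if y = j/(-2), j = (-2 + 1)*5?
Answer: 40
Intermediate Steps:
X = 16 (X = -2*(-8) = 16)
j = -5 (j = -1*5 = -5)
y = 5/2 (y = -5/(-2) = -5*(-1/2) = 5/2 ≈ 2.5000)
y*X = (5/2)*16 = 40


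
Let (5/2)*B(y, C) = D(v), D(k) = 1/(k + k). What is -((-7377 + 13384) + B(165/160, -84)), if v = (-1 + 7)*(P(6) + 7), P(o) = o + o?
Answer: -3423991/570 ≈ -6007.0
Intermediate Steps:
P(o) = 2*o
v = 114 (v = (-1 + 7)*(2*6 + 7) = 6*(12 + 7) = 6*19 = 114)
D(k) = 1/(2*k)
B(y, C) = 1/570 (B(y, C) = 2*((1/2)/114)/5 = 2*((1/2)*(1/114))/5 = (2/5)*(1/228) = 1/570)
-((-7377 + 13384) + B(165/160, -84)) = -((-7377 + 13384) + 1/570) = -(6007 + 1/570) = -1*3423991/570 = -3423991/570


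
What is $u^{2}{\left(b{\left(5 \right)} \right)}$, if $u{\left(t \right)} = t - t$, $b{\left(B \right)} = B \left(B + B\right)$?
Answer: $0$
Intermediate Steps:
$b{\left(B \right)} = 2 B^{2}$ ($b{\left(B \right)} = B 2 B = 2 B^{2}$)
$u{\left(t \right)} = 0$
$u^{2}{\left(b{\left(5 \right)} \right)} = 0^{2} = 0$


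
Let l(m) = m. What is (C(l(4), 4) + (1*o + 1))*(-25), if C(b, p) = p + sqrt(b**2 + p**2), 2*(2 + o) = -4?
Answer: -25 - 100*sqrt(2) ≈ -166.42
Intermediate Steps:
o = -4 (o = -2 + (1/2)*(-4) = -2 - 2 = -4)
(C(l(4), 4) + (1*o + 1))*(-25) = ((4 + sqrt(4**2 + 4**2)) + (1*(-4) + 1))*(-25) = ((4 + sqrt(16 + 16)) + (-4 + 1))*(-25) = ((4 + sqrt(32)) - 3)*(-25) = ((4 + 4*sqrt(2)) - 3)*(-25) = (1 + 4*sqrt(2))*(-25) = -25 - 100*sqrt(2)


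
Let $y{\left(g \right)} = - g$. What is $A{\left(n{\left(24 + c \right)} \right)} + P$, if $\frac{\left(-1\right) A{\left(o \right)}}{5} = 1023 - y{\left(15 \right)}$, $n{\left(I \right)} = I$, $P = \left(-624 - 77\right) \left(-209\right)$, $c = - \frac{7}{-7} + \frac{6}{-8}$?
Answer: $141319$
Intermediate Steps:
$c = \frac{1}{4}$ ($c = \left(-7\right) \left(- \frac{1}{7}\right) + 6 \left(- \frac{1}{8}\right) = 1 - \frac{3}{4} = \frac{1}{4} \approx 0.25$)
$P = 146509$ ($P = \left(-701\right) \left(-209\right) = 146509$)
$A{\left(o \right)} = -5190$ ($A{\left(o \right)} = - 5 \left(1023 - \left(-1\right) 15\right) = - 5 \left(1023 - -15\right) = - 5 \left(1023 + 15\right) = \left(-5\right) 1038 = -5190$)
$A{\left(n{\left(24 + c \right)} \right)} + P = -5190 + 146509 = 141319$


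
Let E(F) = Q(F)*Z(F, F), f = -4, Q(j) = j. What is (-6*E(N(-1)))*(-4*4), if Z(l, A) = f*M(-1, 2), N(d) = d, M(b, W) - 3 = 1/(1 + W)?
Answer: 1280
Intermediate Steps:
M(b, W) = 3 + 1/(1 + W)
Z(l, A) = -40/3 (Z(l, A) = -4*(4 + 3*2)/(1 + 2) = -4*(4 + 6)/3 = -4*10/3 = -40/3)
E(F) = -40*F/3 (E(F) = F*(-40/3) = -40*F/3)
(-6*E(N(-1)))*(-4*4) = (-(-80)*(-1))*(-4*4) = -6*40/3*(-16) = -80*(-16) = 1280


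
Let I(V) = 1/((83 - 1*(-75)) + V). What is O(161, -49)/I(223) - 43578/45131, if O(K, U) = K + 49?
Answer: 3610887732/45131 ≈ 80009.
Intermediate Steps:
O(K, U) = 49 + K
I(V) = 1/(158 + V) (I(V) = 1/((83 + 75) + V) = 1/(158 + V))
O(161, -49)/I(223) - 43578/45131 = (49 + 161)/(1/(158 + 223)) - 43578/45131 = 210/(1/381) - 43578*1/45131 = 210/(1/381) - 43578/45131 = 210*381 - 43578/45131 = 80010 - 43578/45131 = 3610887732/45131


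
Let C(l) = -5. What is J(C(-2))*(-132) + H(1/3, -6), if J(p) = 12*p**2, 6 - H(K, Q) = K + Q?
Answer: -118765/3 ≈ -39588.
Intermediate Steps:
H(K, Q) = 6 - K - Q (H(K, Q) = 6 - (K + Q) = 6 + (-K - Q) = 6 - K - Q)
J(C(-2))*(-132) + H(1/3, -6) = (12*(-5)**2)*(-132) + (6 - 1/3 - 1*(-6)) = (12*25)*(-132) + (6 - 1*1/3 + 6) = 300*(-132) + (6 - 1/3 + 6) = -39600 + 35/3 = -118765/3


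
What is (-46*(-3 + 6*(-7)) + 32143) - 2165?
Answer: 32048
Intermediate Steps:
(-46*(-3 + 6*(-7)) + 32143) - 2165 = (-46*(-3 - 42) + 32143) - 2165 = (-46*(-45) + 32143) - 2165 = (2070 + 32143) - 2165 = 34213 - 2165 = 32048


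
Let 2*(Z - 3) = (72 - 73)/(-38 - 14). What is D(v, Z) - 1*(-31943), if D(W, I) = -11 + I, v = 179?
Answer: 3321241/104 ≈ 31935.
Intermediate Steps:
Z = 313/104 (Z = 3 + ((72 - 73)/(-38 - 14))/2 = 3 + (-1/(-52))/2 = 3 + (-1*(-1/52))/2 = 3 + (½)*(1/52) = 3 + 1/104 = 313/104 ≈ 3.0096)
D(v, Z) - 1*(-31943) = (-11 + 313/104) - 1*(-31943) = -831/104 + 31943 = 3321241/104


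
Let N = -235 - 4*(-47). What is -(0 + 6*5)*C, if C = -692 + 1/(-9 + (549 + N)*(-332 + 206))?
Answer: 437766130/21087 ≈ 20760.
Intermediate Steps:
N = -47 (N = -235 + 188 = -47)
C = -43776613/63261 (C = -692 + 1/(-9 + (549 - 47)*(-332 + 206)) = -692 + 1/(-9 + 502*(-126)) = -692 + 1/(-9 - 63252) = -692 + 1/(-63261) = -692 - 1/63261 = -43776613/63261 ≈ -692.00)
-(0 + 6*5)*C = -(0 + 6*5)*(-43776613)/63261 = -(0 + 30)*(-43776613)/63261 = -30*(-43776613)/63261 = -1*(-437766130/21087) = 437766130/21087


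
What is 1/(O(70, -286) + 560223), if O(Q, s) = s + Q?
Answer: 1/560007 ≈ 1.7857e-6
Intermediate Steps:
O(Q, s) = Q + s
1/(O(70, -286) + 560223) = 1/((70 - 286) + 560223) = 1/(-216 + 560223) = 1/560007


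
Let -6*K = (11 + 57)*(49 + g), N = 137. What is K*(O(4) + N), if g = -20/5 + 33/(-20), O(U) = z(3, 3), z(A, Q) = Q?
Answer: -68782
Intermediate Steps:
O(U) = 3
g = -113/20 (g = -20*⅕ + 33*(-1/20) = -4 - 33/20 = -113/20 ≈ -5.6500)
K = -4913/10 (K = -(11 + 57)*(49 - 113/20)/6 = -34*867/(3*20) = -⅙*14739/5 = -4913/10 ≈ -491.30)
K*(O(4) + N) = -4913*(3 + 137)/10 = -4913/10*140 = -68782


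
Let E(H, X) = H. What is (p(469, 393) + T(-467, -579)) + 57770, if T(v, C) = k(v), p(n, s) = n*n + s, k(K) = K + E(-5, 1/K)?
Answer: 277652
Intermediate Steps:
k(K) = -5 + K (k(K) = K - 5 = -5 + K)
p(n, s) = s + n² (p(n, s) = n² + s = s + n²)
T(v, C) = -5 + v
(p(469, 393) + T(-467, -579)) + 57770 = ((393 + 469²) + (-5 - 467)) + 57770 = ((393 + 219961) - 472) + 57770 = (220354 - 472) + 57770 = 219882 + 57770 = 277652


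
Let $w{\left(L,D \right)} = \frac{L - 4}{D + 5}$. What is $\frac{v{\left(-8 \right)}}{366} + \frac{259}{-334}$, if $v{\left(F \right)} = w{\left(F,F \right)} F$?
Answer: $- \frac{52741}{61122} \approx -0.86288$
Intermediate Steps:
$w{\left(L,D \right)} = \frac{-4 + L}{5 + D}$
$v{\left(F \right)} = \frac{F \left(-4 + F\right)}{5 + F}$ ($v{\left(F \right)} = \frac{-4 + F}{5 + F} F = \frac{F \left(-4 + F\right)}{5 + F}$)
$\frac{v{\left(-8 \right)}}{366} + \frac{259}{-334} = \frac{\left(-8\right) \frac{1}{5 - 8} \left(-4 - 8\right)}{366} + \frac{259}{-334} = \left(-8\right) \frac{1}{-3} \left(-12\right) \frac{1}{366} + 259 \left(- \frac{1}{334}\right) = \left(-8\right) \left(- \frac{1}{3}\right) \left(-12\right) \frac{1}{366} - \frac{259}{334} = \left(-32\right) \frac{1}{366} - \frac{259}{334} = - \frac{16}{183} - \frac{259}{334} = - \frac{52741}{61122}$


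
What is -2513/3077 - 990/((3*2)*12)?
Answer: -179287/12308 ≈ -14.567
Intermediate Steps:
-2513/3077 - 990/((3*2)*12) = -2513*1/3077 - 990/(6*12) = -2513/3077 - 990/72 = -2513/3077 - 990*1/72 = -2513/3077 - 55/4 = -179287/12308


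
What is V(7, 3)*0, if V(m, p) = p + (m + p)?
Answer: 0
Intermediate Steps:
V(m, p) = m + 2*p
V(7, 3)*0 = (7 + 2*3)*0 = (7 + 6)*0 = 13*0 = 0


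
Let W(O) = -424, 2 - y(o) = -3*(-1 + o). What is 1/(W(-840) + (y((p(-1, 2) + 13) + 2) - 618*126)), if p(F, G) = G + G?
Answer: -1/78236 ≈ -1.2782e-5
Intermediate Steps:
p(F, G) = 2*G
y(o) = -1 + 3*o (y(o) = 2 - (-3)*(-1 + o) = 2 - (3 - 3*o) = 2 + (-3 + 3*o) = -1 + 3*o)
1/(W(-840) + (y((p(-1, 2) + 13) + 2) - 618*126)) = 1/(-424 + ((-1 + 3*((2*2 + 13) + 2)) - 618*126)) = 1/(-424 + ((-1 + 3*((4 + 13) + 2)) - 77868)) = 1/(-424 + ((-1 + 3*(17 + 2)) - 77868)) = 1/(-424 + ((-1 + 3*19) - 77868)) = 1/(-424 + ((-1 + 57) - 77868)) = 1/(-424 + (56 - 77868)) = 1/(-424 - 77812) = 1/(-78236) = -1/78236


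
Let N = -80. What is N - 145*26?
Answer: -3850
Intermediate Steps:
N - 145*26 = -80 - 145*26 = -80 - 3770 = -3850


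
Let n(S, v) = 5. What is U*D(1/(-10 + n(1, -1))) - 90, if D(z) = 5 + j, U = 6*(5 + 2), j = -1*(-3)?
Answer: 246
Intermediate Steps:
j = 3
U = 42 (U = 6*7 = 42)
D(z) = 8 (D(z) = 5 + 3 = 8)
U*D(1/(-10 + n(1, -1))) - 90 = 42*8 - 90 = 336 - 90 = 246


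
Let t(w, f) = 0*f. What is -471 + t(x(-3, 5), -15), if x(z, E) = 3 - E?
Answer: -471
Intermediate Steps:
t(w, f) = 0
-471 + t(x(-3, 5), -15) = -471 + 0 = -471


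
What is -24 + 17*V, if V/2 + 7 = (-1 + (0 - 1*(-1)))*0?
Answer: -262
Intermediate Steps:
V = -14 (V = -14 + 2*((-1 + (0 - 1*(-1)))*0) = -14 + 2*((-1 + (0 + 1))*0) = -14 + 2*((-1 + 1)*0) = -14 + 2*(0*0) = -14 + 2*0 = -14 + 0 = -14)
-24 + 17*V = -24 + 17*(-14) = -24 - 238 = -262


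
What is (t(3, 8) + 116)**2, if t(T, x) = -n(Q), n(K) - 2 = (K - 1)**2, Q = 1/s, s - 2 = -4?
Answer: 199809/16 ≈ 12488.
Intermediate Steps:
s = -2 (s = 2 - 4 = -2)
Q = -1/2 (Q = 1/(-2) = -1/2 ≈ -0.50000)
n(K) = 2 + (-1 + K)**2 (n(K) = 2 + (K - 1)**2 = 2 + (-1 + K)**2)
t(T, x) = -17/4 (t(T, x) = -(2 + (-1 - 1/2)**2) = -(2 + (-3/2)**2) = -(2 + 9/4) = -1*17/4 = -17/4)
(t(3, 8) + 116)**2 = (-17/4 + 116)**2 = (447/4)**2 = 199809/16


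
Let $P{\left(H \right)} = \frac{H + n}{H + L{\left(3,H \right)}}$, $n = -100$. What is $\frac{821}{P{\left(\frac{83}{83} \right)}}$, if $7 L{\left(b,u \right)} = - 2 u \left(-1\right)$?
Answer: $- \frac{821}{77} \approx -10.662$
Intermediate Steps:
$L{\left(b,u \right)} = \frac{2 u}{7}$ ($L{\left(b,u \right)} = \frac{- 2 u \left(-1\right)}{7} = \frac{2 u}{7}$)
$P{\left(H \right)} = \frac{7 \left(-100 + H\right)}{9 H}$ ($P{\left(H \right)} = \frac{H - 100}{H + \frac{2 H}{7}} = \frac{-100 + H}{\frac{9}{7} H} = \left(-100 + H\right) \frac{7}{9 H} = \frac{7 \left(-100 + H\right)}{9 H}$)
$\frac{821}{P{\left(\frac{83}{83} \right)}} = \frac{821}{\frac{7}{9} \frac{1}{83 \cdot \frac{1}{83}} \left(-100 + \frac{83}{83}\right)} = \frac{821}{\frac{7}{9} \frac{1}{83 \cdot \frac{1}{83}} \left(-100 + 83 \cdot \frac{1}{83}\right)} = \frac{821}{\frac{7}{9} \cdot 1^{-1} \left(-100 + 1\right)} = \frac{821}{\frac{7}{9} \cdot 1 \left(-99\right)} = \frac{821}{-77} = 821 \left(- \frac{1}{77}\right) = - \frac{821}{77}$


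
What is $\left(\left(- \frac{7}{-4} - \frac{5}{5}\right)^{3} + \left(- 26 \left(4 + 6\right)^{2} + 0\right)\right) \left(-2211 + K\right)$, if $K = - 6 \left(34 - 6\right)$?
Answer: $\frac{395801367}{64} \approx 6.1844 \cdot 10^{6}$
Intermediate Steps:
$K = -168$ ($K = \left(-6\right) 28 = -168$)
$\left(\left(- \frac{7}{-4} - \frac{5}{5}\right)^{3} + \left(- 26 \left(4 + 6\right)^{2} + 0\right)\right) \left(-2211 + K\right) = \left(\left(- \frac{7}{-4} - \frac{5}{5}\right)^{3} + \left(- 26 \left(4 + 6\right)^{2} + 0\right)\right) \left(-2211 - 168\right) = \left(\left(\left(-7\right) \left(- \frac{1}{4}\right) - 1\right)^{3} + \left(- 26 \cdot 10^{2} + 0\right)\right) \left(-2379\right) = \left(\left(\frac{7}{4} - 1\right)^{3} + \left(\left(-26\right) 100 + 0\right)\right) \left(-2379\right) = \left(\left(\frac{3}{4}\right)^{3} + \left(-2600 + 0\right)\right) \left(-2379\right) = \left(\frac{27}{64} - 2600\right) \left(-2379\right) = \left(- \frac{166373}{64}\right) \left(-2379\right) = \frac{395801367}{64}$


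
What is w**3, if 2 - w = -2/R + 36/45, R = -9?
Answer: 85184/91125 ≈ 0.93480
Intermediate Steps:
w = 44/45 (w = 2 - (-2/(-9) + 36/45) = 2 - (-2*(-1/9) + 36*(1/45)) = 2 - (2/9 + 4/5) = 2 - 1*46/45 = 2 - 46/45 = 44/45 ≈ 0.97778)
w**3 = (44/45)**3 = 85184/91125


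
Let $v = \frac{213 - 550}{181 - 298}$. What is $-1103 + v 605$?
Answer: $\frac{74834}{117} \approx 639.61$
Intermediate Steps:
$v = \frac{337}{117}$ ($v = - \frac{337}{-117} = \left(-337\right) \left(- \frac{1}{117}\right) = \frac{337}{117} \approx 2.8803$)
$-1103 + v 605 = -1103 + \frac{337}{117} \cdot 605 = -1103 + \frac{203885}{117} = \frac{74834}{117}$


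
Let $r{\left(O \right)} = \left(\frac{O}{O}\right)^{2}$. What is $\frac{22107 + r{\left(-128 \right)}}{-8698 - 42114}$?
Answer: $- \frac{5527}{12703} \approx -0.43509$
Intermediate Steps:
$r{\left(O \right)} = 1$ ($r{\left(O \right)} = 1^{2} = 1$)
$\frac{22107 + r{\left(-128 \right)}}{-8698 - 42114} = \frac{22107 + 1}{-8698 - 42114} = \frac{22108}{-50812} = 22108 \left(- \frac{1}{50812}\right) = - \frac{5527}{12703}$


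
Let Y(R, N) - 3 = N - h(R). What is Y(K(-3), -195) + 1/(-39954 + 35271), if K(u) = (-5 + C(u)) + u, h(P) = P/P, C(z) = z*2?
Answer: -903820/4683 ≈ -193.00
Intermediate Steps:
C(z) = 2*z
h(P) = 1
K(u) = -5 + 3*u (K(u) = (-5 + 2*u) + u = -5 + 3*u)
Y(R, N) = 2 + N (Y(R, N) = 3 + (N - 1*1) = 3 + (N - 1) = 3 + (-1 + N) = 2 + N)
Y(K(-3), -195) + 1/(-39954 + 35271) = (2 - 195) + 1/(-39954 + 35271) = -193 + 1/(-4683) = -193 - 1/4683 = -903820/4683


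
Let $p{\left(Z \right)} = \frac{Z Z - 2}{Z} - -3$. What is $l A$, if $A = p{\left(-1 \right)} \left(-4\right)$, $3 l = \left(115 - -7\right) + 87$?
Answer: $- \frac{3344}{3} \approx -1114.7$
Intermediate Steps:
$l = \frac{209}{3}$ ($l = \frac{\left(115 - -7\right) + 87}{3} = \frac{\left(115 + 7\right) + 87}{3} = \frac{122 + 87}{3} = \frac{1}{3} \cdot 209 = \frac{209}{3} \approx 69.667$)
$p{\left(Z \right)} = 3 + \frac{-2 + Z^{2}}{Z}$ ($p{\left(Z \right)} = \frac{Z^{2} - 2}{Z} + 3 = \frac{-2 + Z^{2}}{Z} + 3 = 3 + \frac{-2 + Z^{2}}{Z}$)
$A = -16$ ($A = \left(3 - 1 - \frac{2}{-1}\right) \left(-4\right) = \left(3 - 1 - -2\right) \left(-4\right) = \left(3 - 1 + 2\right) \left(-4\right) = 4 \left(-4\right) = -16$)
$l A = \frac{209}{3} \left(-16\right) = - \frac{3344}{3}$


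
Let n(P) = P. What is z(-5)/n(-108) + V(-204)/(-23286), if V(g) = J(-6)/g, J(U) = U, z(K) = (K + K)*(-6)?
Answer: -1319543/2375172 ≈ -0.55556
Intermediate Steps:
z(K) = -12*K (z(K) = (2*K)*(-6) = -12*K)
V(g) = -6/g
z(-5)/n(-108) + V(-204)/(-23286) = -12*(-5)/(-108) - 6/(-204)/(-23286) = 60*(-1/108) - 6*(-1/204)*(-1/23286) = -5/9 + (1/34)*(-1/23286) = -5/9 - 1/791724 = -1319543/2375172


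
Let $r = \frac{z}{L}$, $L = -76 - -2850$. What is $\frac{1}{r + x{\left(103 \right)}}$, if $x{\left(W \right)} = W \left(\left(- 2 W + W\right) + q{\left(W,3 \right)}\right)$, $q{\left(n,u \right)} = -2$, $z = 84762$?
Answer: $- \frac{1387}{14958024} \approx -9.2726 \cdot 10^{-5}$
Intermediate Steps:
$L = 2774$ ($L = -76 + 2850 = 2774$)
$r = \frac{42381}{1387}$ ($r = \frac{84762}{2774} = 84762 \cdot \frac{1}{2774} = \frac{42381}{1387} \approx 30.556$)
$x{\left(W \right)} = W \left(-2 - W\right)$ ($x{\left(W \right)} = W \left(\left(- 2 W + W\right) - 2\right) = W \left(- W - 2\right) = W \left(-2 - W\right)$)
$\frac{1}{r + x{\left(103 \right)}} = \frac{1}{\frac{42381}{1387} - 103 \left(2 + 103\right)} = \frac{1}{\frac{42381}{1387} - 103 \cdot 105} = \frac{1}{\frac{42381}{1387} - 10815} = \frac{1}{- \frac{14958024}{1387}} = - \frac{1387}{14958024}$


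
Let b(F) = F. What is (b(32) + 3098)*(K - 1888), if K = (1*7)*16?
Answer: -5558880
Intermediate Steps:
K = 112 (K = 7*16 = 112)
(b(32) + 3098)*(K - 1888) = (32 + 3098)*(112 - 1888) = 3130*(-1776) = -5558880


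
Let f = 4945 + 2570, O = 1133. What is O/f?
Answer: 1133/7515 ≈ 0.15077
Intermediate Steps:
f = 7515
O/f = 1133/7515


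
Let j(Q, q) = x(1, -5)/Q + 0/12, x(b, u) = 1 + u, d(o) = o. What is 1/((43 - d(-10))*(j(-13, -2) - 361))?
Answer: -13/248517 ≈ -5.2310e-5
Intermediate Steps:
j(Q, q) = -4/Q (j(Q, q) = (1 - 5)/Q + 0/12 = -4/Q + 0*(1/12) = -4/Q + 0 = -4/Q)
1/((43 - d(-10))*(j(-13, -2) - 361)) = 1/((43 - 1*(-10))*(-4/(-13) - 361)) = 1/((43 + 10)*(-4*(-1/13) - 361)) = 1/(53*(4/13 - 361)) = 1/(53*(-4689/13)) = 1/(-248517/13) = -13/248517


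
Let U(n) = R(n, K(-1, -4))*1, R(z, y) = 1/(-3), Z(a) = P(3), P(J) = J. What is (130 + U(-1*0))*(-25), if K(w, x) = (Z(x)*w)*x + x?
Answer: -9725/3 ≈ -3241.7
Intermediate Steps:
Z(a) = 3
K(w, x) = x + 3*w*x (K(w, x) = (3*w)*x + x = 3*w*x + x = x + 3*w*x)
R(z, y) = -⅓
U(n) = -⅓ (U(n) = -⅓*1 = -⅓)
(130 + U(-1*0))*(-25) = (130 - ⅓)*(-25) = (389/3)*(-25) = -9725/3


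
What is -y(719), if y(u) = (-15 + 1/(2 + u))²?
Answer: -116942596/519841 ≈ -224.96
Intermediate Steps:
-y(719) = -(29 + 15*719)²/(2 + 719)² = -(29 + 10785)²/721² = -10814²/519841 = -116942596/519841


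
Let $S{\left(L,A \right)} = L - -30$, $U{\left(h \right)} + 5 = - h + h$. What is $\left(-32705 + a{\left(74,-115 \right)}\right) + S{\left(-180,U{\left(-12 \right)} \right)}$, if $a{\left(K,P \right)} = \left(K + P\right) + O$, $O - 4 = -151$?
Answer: $-33043$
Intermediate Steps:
$U{\left(h \right)} = -5$ ($U{\left(h \right)} = -5 + \left(- h + h\right) = -5 + 0 = -5$)
$O = -147$ ($O = 4 - 151 = -147$)
$a{\left(K,P \right)} = -147 + K + P$ ($a{\left(K,P \right)} = \left(K + P\right) - 147 = -147 + K + P$)
$S{\left(L,A \right)} = 30 + L$ ($S{\left(L,A \right)} = L + 30 = 30 + L$)
$\left(-32705 + a{\left(74,-115 \right)}\right) + S{\left(-180,U{\left(-12 \right)} \right)} = \left(-32705 - 188\right) + \left(30 - 180\right) = \left(-32705 - 188\right) - 150 = -32893 - 150 = -33043$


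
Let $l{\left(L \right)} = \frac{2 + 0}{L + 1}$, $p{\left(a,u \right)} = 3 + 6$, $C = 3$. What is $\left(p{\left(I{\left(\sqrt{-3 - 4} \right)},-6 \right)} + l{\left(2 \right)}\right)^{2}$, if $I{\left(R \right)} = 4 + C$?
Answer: $\frac{841}{9} \approx 93.444$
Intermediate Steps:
$I{\left(R \right)} = 7$ ($I{\left(R \right)} = 4 + 3 = 7$)
$p{\left(a,u \right)} = 9$
$l{\left(L \right)} = \frac{2}{1 + L}$
$\left(p{\left(I{\left(\sqrt{-3 - 4} \right)},-6 \right)} + l{\left(2 \right)}\right)^{2} = \left(9 + \frac{2}{1 + 2}\right)^{2} = \left(9 + \frac{2}{3}\right)^{2} = \left(\frac{29}{3}\right)^{2} = \frac{841}{9}$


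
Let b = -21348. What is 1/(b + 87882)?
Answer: 1/66534 ≈ 1.5030e-5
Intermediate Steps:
1/(b + 87882) = 1/(-21348 + 87882) = 1/66534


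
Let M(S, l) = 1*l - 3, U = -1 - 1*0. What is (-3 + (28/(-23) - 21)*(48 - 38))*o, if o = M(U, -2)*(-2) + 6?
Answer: -82864/23 ≈ -3602.8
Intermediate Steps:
U = -1 (U = -1 + 0 = -1)
M(S, l) = -3 + l (M(S, l) = l - 3 = -3 + l)
o = 16 (o = (-3 - 2)*(-2) + 6 = -5*(-2) + 6 = 10 + 6 = 16)
(-3 + (28/(-23) - 21)*(48 - 38))*o = (-3 + (28/(-23) - 21)*(48 - 38))*16 = (-3 + (28*(-1/23) - 21)*10)*16 = (-3 + (-28/23 - 21)*10)*16 = (-3 - 511/23*10)*16 = (-3 - 5110/23)*16 = -5179/23*16 = -82864/23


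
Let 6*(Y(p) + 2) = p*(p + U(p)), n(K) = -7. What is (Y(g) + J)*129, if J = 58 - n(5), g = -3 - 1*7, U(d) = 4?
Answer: 9417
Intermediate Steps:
g = -10 (g = -3 - 7 = -10)
Y(p) = -2 + p*(4 + p)/6 (Y(p) = -2 + (p*(p + 4))/6 = -2 + (p*(4 + p))/6 = -2 + p*(4 + p)/6)
J = 65 (J = 58 - 1*(-7) = 58 + 7 = 65)
(Y(g) + J)*129 = ((-2 + (⅙)*(-10)² + (⅔)*(-10)) + 65)*129 = ((-2 + (⅙)*100 - 20/3) + 65)*129 = ((-2 + 50/3 - 20/3) + 65)*129 = (8 + 65)*129 = 73*129 = 9417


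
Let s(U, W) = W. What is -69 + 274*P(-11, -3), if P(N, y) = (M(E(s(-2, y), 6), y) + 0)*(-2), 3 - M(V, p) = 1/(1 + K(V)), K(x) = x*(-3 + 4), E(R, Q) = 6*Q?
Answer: -62833/37 ≈ -1698.2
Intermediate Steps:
K(x) = x (K(x) = x*1 = x)
M(V, p) = 3 - 1/(1 + V)
P(N, y) = -220/37 (P(N, y) = ((2 + 3*(6*6))/(1 + 6*6) + 0)*(-2) = ((2 + 3*36)/(1 + 36) + 0)*(-2) = ((2 + 108)/37 + 0)*(-2) = ((1/37)*110 + 0)*(-2) = (110/37 + 0)*(-2) = (110/37)*(-2) = -220/37)
-69 + 274*P(-11, -3) = -69 + 274*(-220/37) = -69 - 60280/37 = -62833/37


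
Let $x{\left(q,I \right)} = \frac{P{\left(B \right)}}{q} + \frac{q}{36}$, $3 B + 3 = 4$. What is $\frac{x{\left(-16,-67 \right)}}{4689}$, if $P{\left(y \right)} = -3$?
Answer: $- \frac{37}{675216} \approx -5.4797 \cdot 10^{-5}$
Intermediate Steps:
$B = \frac{1}{3}$ ($B = -1 + \frac{1}{3} \cdot 4 = -1 + \frac{4}{3} = \frac{1}{3} \approx 0.33333$)
$x{\left(q,I \right)} = - \frac{3}{q} + \frac{q}{36}$
$\frac{x{\left(-16,-67 \right)}}{4689} = \frac{- \frac{3}{-16} + \frac{1}{36} \left(-16\right)}{4689} = \left(\left(-3\right) \left(- \frac{1}{16}\right) - \frac{4}{9}\right) \frac{1}{4689} = \left(\frac{3}{16} - \frac{4}{9}\right) \frac{1}{4689} = \left(- \frac{37}{144}\right) \frac{1}{4689} = - \frac{37}{675216}$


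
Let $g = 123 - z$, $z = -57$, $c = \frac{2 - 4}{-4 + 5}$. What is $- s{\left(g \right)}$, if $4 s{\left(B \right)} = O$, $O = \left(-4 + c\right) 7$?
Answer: $\frac{21}{2} \approx 10.5$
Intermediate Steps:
$c = -2$ ($c = - \frac{2}{1} = \left(-2\right) 1 = -2$)
$g = 180$ ($g = 123 - -57 = 123 + 57 = 180$)
$O = -42$ ($O = \left(-4 - 2\right) 7 = \left(-6\right) 7 = -42$)
$s{\left(B \right)} = - \frac{21}{2}$ ($s{\left(B \right)} = \frac{1}{4} \left(-42\right) = - \frac{21}{2}$)
$- s{\left(g \right)} = \left(-1\right) \left(- \frac{21}{2}\right) = \frac{21}{2}$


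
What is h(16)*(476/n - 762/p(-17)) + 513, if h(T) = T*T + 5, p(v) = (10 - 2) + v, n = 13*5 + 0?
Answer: 1593951/65 ≈ 24522.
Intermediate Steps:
n = 65 (n = 65 + 0 = 65)
p(v) = 8 + v
h(T) = 5 + T**2 (h(T) = T**2 + 5 = 5 + T**2)
h(16)*(476/n - 762/p(-17)) + 513 = (5 + 16**2)*(476/65 - 762/(8 - 17)) + 513 = (5 + 256)*(476*(1/65) - 762/(-9)) + 513 = 261*(476/65 - 762*(-1/9)) + 513 = 261*(476/65 + 254/3) + 513 = 261*(17938/195) + 513 = 1560606/65 + 513 = 1593951/65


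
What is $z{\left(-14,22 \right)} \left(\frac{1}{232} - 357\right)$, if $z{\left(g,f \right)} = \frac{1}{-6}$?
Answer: $\frac{82823}{1392} \approx 59.499$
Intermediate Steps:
$z{\left(g,f \right)} = - \frac{1}{6}$
$z{\left(-14,22 \right)} \left(\frac{1}{232} - 357\right) = - \frac{\frac{1}{232} - 357}{6} = \left(- \frac{1}{6}\right) \left(- \frac{82823}{232}\right) = \frac{82823}{1392}$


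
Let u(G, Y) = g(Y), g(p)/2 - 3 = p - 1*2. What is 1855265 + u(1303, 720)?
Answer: 1856707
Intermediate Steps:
g(p) = 2 + 2*p (g(p) = 6 + 2*(p - 1*2) = 6 + 2*(p - 2) = 6 + 2*(-2 + p) = 6 + (-4 + 2*p) = 2 + 2*p)
u(G, Y) = 2 + 2*Y
1855265 + u(1303, 720) = 1855265 + (2 + 2*720) = 1855265 + (2 + 1440) = 1855265 + 1442 = 1856707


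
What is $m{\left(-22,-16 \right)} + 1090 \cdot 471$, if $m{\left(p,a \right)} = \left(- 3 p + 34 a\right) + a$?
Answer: $512896$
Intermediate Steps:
$m{\left(p,a \right)} = - 3 p + 35 a$
$m{\left(-22,-16 \right)} + 1090 \cdot 471 = \left(\left(-3\right) \left(-22\right) + 35 \left(-16\right)\right) + 1090 \cdot 471 = \left(66 - 560\right) + 513390 = -494 + 513390 = 512896$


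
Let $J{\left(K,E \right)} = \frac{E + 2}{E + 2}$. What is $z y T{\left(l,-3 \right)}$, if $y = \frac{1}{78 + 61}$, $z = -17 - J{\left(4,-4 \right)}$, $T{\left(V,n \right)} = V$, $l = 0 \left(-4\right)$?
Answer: $0$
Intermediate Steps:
$l = 0$
$J{\left(K,E \right)} = 1$ ($J{\left(K,E \right)} = \frac{2 + E}{2 + E} = 1$)
$z = -18$ ($z = -17 - 1 = -18$)
$y = \frac{1}{139} \approx 0.0071942$
$z y T{\left(l,-3 \right)} = \left(-18\right) \frac{1}{139} \cdot 0 = \left(- \frac{18}{139}\right) 0 = 0$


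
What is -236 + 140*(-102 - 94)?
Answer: -27676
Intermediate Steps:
-236 + 140*(-102 - 94) = -236 + 140*(-196) = -236 - 27440 = -27676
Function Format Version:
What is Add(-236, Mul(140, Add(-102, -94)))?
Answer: -27676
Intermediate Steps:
Add(-236, Mul(140, Add(-102, -94))) = Add(-236, Mul(140, -196)) = Add(-236, -27440) = -27676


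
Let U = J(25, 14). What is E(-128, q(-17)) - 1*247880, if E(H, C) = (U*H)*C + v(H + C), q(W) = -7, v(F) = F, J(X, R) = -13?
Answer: -259663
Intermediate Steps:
U = -13
E(H, C) = C + H - 13*C*H (E(H, C) = (-13*H)*C + (H + C) = -13*C*H + (C + H) = C + H - 13*C*H)
E(-128, q(-17)) - 1*247880 = (-7 - 128 - 13*(-7)*(-128)) - 1*247880 = (-7 - 128 - 11648) - 247880 = -11783 - 247880 = -259663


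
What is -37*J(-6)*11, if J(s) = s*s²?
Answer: 87912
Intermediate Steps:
J(s) = s³
-37*J(-6)*11 = -37*(-6)³*11 = -37*(-216)*11 = 7992*11 = 87912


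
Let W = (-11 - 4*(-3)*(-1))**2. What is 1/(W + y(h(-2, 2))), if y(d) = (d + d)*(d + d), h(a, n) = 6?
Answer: 1/673 ≈ 0.0014859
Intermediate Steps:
y(d) = 4*d**2 (y(d) = (2*d)*(2*d) = 4*d**2)
W = 529 (W = (-11 + 12*(-1))**2 = (-11 - 12)**2 = (-23)**2 = 529)
1/(W + y(h(-2, 2))) = 1/(529 + 4*6**2) = 1/(529 + 4*36) = 1/(529 + 144) = 1/673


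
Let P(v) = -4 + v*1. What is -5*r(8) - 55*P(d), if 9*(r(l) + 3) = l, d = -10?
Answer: 7025/9 ≈ 780.56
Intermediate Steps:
r(l) = -3 + l/9
P(v) = -4 + v
-5*r(8) - 55*P(d) = -5*(-3 + (⅑)*8) - 55*(-4 - 10) = -5*(-3 + 8/9) - 55*(-14) = -5*(-19/9) + 770 = 95/9 + 770 = 7025/9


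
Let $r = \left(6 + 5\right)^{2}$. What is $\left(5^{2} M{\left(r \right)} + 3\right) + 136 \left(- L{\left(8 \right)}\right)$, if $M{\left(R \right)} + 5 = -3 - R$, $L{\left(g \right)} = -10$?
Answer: $-1862$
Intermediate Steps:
$r = 121$ ($r = 11^{2} = 121$)
$M{\left(R \right)} = -8 - R$ ($M{\left(R \right)} = -5 - \left(3 + R\right) = -8 - R$)
$\left(5^{2} M{\left(r \right)} + 3\right) + 136 \left(- L{\left(8 \right)}\right) = \left(5^{2} \left(-8 - 121\right) + 3\right) + 136 \left(\left(-1\right) \left(-10\right)\right) = \left(25 \left(-8 - 121\right) + 3\right) + 136 \cdot 10 = \left(25 \left(-129\right) + 3\right) + 1360 = \left(-3225 + 3\right) + 1360 = -3222 + 1360 = -1862$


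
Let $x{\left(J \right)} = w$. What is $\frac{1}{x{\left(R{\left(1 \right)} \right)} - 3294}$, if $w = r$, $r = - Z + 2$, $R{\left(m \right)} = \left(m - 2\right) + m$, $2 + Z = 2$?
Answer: $- \frac{1}{3292} \approx -0.00030377$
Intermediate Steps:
$Z = 0$ ($Z = -2 + 2 = 0$)
$R{\left(m \right)} = -2 + 2 m$ ($R{\left(m \right)} = \left(-2 + m\right) + m = -2 + 2 m$)
$r = 2$ ($r = \left(-1\right) 0 + 2 = 0 + 2 = 2$)
$w = 2$
$x{\left(J \right)} = 2$
$\frac{1}{x{\left(R{\left(1 \right)} \right)} - 3294} = \frac{1}{2 - 3294} = \frac{1}{-3292} = - \frac{1}{3292}$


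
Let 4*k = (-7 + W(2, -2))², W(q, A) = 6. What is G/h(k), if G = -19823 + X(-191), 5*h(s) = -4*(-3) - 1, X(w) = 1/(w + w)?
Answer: -37861935/4202 ≈ -9010.5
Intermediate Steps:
X(w) = 1/(2*w)
k = ¼ (k = (-7 + 6)²/4 = (¼)*(-1)² = (¼)*1 = ¼ ≈ 0.25000)
h(s) = 11/5 (h(s) = (-4*(-3) - 1)/5 = (12 - 1)/5 = (⅕)*11 = 11/5)
G = -7572387/382 (G = -19823 + (½)/(-191) = -19823 + (½)*(-1/191) = -19823 - 1/382 = -7572387/382 ≈ -19823.)
G/h(k) = -7572387/(382*11/5) = -7572387/382*5/11 = -37861935/4202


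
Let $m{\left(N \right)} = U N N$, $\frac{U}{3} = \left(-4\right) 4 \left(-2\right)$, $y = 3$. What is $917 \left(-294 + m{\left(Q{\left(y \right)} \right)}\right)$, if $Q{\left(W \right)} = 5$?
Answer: $1931202$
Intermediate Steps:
$U = 96$ ($U = 3 \left(-4\right) 4 \left(-2\right) = 3 \left(\left(-16\right) \left(-2\right)\right) = 3 \cdot 32 = 96$)
$m{\left(N \right)} = 96 N^{2}$ ($m{\left(N \right)} = 96 N N = 96 N^{2}$)
$917 \left(-294 + m{\left(Q{\left(y \right)} \right)}\right) = 917 \left(-294 + 96 \cdot 5^{2}\right) = 917 \left(-294 + 96 \cdot 25\right) = 917 \left(-294 + 2400\right) = 917 \cdot 2106 = 1931202$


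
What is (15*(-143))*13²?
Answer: -362505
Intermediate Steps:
(15*(-143))*13² = -2145*169 = -362505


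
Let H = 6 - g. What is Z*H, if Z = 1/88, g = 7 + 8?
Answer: -9/88 ≈ -0.10227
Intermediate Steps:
g = 15
Z = 1/88 ≈ 0.011364
H = -9 (H = 6 - 1*15 = 6 - 15 = -9)
Z*H = (1/88)*(-9) = -9/88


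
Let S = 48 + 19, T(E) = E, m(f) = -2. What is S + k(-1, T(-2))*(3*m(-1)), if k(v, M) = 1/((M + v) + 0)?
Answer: 69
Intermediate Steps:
k(v, M) = 1/(M + v)
S = 67
S + k(-1, T(-2))*(3*m(-1)) = 67 + (3*(-2))/(-2 - 1) = 67 - 6/(-3) = 67 - ⅓*(-6) = 67 + 2 = 69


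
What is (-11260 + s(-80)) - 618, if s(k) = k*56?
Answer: -16358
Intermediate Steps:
s(k) = 56*k
(-11260 + s(-80)) - 618 = (-11260 + 56*(-80)) - 618 = (-11260 - 4480) - 618 = -15740 - 618 = -16358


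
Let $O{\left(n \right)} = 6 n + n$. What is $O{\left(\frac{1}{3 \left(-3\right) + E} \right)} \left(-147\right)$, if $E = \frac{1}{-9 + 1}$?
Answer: $\frac{8232}{73} \approx 112.77$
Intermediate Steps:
$E = - \frac{1}{8}$ ($E = \frac{1}{-8} = - \frac{1}{8} \approx -0.125$)
$O{\left(n \right)} = 7 n$
$O{\left(\frac{1}{3 \left(-3\right) + E} \right)} \left(-147\right) = \frac{7}{3 \left(-3\right) - \frac{1}{8}} \left(-147\right) = \frac{7}{-9 - \frac{1}{8}} \left(-147\right) = \frac{7}{- \frac{73}{8}} \left(-147\right) = 7 \left(- \frac{8}{73}\right) \left(-147\right) = \left(- \frac{56}{73}\right) \left(-147\right) = \frac{8232}{73}$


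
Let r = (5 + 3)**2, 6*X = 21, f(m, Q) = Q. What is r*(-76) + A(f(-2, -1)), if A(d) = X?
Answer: -9721/2 ≈ -4860.5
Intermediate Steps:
X = 7/2 (X = (1/6)*21 = 7/2 ≈ 3.5000)
A(d) = 7/2
r = 64 (r = 8**2 = 64)
r*(-76) + A(f(-2, -1)) = 64*(-76) + 7/2 = -4864 + 7/2 = -9721/2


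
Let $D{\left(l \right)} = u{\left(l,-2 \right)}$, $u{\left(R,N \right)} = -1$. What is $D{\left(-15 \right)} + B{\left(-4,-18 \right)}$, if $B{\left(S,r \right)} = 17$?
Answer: $16$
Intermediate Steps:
$D{\left(l \right)} = -1$
$D{\left(-15 \right)} + B{\left(-4,-18 \right)} = -1 + 17 = 16$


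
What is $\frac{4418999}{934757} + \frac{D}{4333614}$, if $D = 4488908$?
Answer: $\frac{11673137053871}{2025438010899} \approx 5.7633$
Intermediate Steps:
$\frac{4418999}{934757} + \frac{D}{4333614} = \frac{4418999}{934757} + \frac{4488908}{4333614} = 4418999 \cdot \frac{1}{934757} + 4488908 \cdot \frac{1}{4333614} = \frac{4418999}{934757} + \frac{2244454}{2166807} = \frac{11673137053871}{2025438010899}$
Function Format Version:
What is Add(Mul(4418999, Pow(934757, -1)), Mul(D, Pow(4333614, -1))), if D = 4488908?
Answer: Rational(11673137053871, 2025438010899) ≈ 5.7633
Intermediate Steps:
Add(Mul(4418999, Pow(934757, -1)), Mul(D, Pow(4333614, -1))) = Add(Mul(4418999, Pow(934757, -1)), Mul(4488908, Pow(4333614, -1))) = Add(Mul(4418999, Rational(1, 934757)), Mul(4488908, Rational(1, 4333614))) = Add(Rational(4418999, 934757), Rational(2244454, 2166807)) = Rational(11673137053871, 2025438010899)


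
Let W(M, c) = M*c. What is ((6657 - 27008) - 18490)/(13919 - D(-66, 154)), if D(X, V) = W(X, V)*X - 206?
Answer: 38841/656699 ≈ 0.059146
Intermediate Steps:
D(X, V) = -206 + V*X² (D(X, V) = (X*V)*X - 206 = (V*X)*X - 206 = V*X² - 206 = -206 + V*X²)
((6657 - 27008) - 18490)/(13919 - D(-66, 154)) = ((6657 - 27008) - 18490)/(13919 - (-206 + 154*(-66)²)) = (-20351 - 18490)/(13919 - (-206 + 154*4356)) = -38841/(13919 - (-206 + 670824)) = -38841/(13919 - 1*670618) = -38841/(13919 - 670618) = -38841/(-656699) = -38841*(-1/656699) = 38841/656699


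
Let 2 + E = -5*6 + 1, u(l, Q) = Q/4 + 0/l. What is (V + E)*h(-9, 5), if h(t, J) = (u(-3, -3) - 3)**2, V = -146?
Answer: -39825/16 ≈ -2489.1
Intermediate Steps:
u(l, Q) = Q/4 (u(l, Q) = Q*(1/4) + 0 = Q/4 + 0 = Q/4)
h(t, J) = 225/16 (h(t, J) = ((1/4)*(-3) - 3)**2 = (-3/4 - 3)**2 = (-15/4)**2 = 225/16)
E = -31 (E = -2 + (-5*6 + 1) = -2 + (-30 + 1) = -2 - 29 = -31)
(V + E)*h(-9, 5) = (-146 - 31)*(225/16) = -177*225/16 = -39825/16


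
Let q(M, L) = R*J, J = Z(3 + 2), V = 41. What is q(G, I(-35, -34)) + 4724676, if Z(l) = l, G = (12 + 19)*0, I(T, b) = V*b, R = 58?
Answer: 4724966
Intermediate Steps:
I(T, b) = 41*b
G = 0 (G = 31*0 = 0)
J = 5 (J = 3 + 2 = 5)
q(M, L) = 290 (q(M, L) = 58*5 = 290)
q(G, I(-35, -34)) + 4724676 = 290 + 4724676 = 4724966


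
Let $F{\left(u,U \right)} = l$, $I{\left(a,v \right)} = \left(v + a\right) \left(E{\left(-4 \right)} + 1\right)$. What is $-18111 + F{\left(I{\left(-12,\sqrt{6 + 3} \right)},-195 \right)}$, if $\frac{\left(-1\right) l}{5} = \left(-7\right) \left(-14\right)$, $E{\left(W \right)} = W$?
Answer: $-18601$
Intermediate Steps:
$l = -490$ ($l = - 5 \left(\left(-7\right) \left(-14\right)\right) = \left(-5\right) 98 = -490$)
$I{\left(a,v \right)} = - 3 a - 3 v$ ($I{\left(a,v \right)} = \left(v + a\right) \left(-4 + 1\right) = \left(a + v\right) \left(-3\right) = - 3 a - 3 v$)
$F{\left(u,U \right)} = -490$
$-18111 + F{\left(I{\left(-12,\sqrt{6 + 3} \right)},-195 \right)} = -18111 - 490 = -18601$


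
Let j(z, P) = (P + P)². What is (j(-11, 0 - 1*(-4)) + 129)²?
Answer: 37249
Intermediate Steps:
j(z, P) = 4*P² (j(z, P) = (2*P)² = 4*P²)
(j(-11, 0 - 1*(-4)) + 129)² = (4*(0 - 1*(-4))² + 129)² = (4*(0 + 4)² + 129)² = (4*4² + 129)² = (4*16 + 129)² = (64 + 129)² = 193² = 37249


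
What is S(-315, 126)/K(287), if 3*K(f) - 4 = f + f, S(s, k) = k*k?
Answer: 23814/289 ≈ 82.401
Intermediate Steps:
S(s, k) = k²
K(f) = 4/3 + 2*f/3 (K(f) = 4/3 + (f + f)/3 = 4/3 + (2*f)/3 = 4/3 + 2*f/3)
S(-315, 126)/K(287) = 126²/(4/3 + (⅔)*287) = 15876/(4/3 + 574/3) = 15876/(578/3) = 15876*(3/578) = 23814/289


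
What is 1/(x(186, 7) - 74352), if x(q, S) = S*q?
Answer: -1/73050 ≈ -1.3689e-5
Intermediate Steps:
1/(x(186, 7) - 74352) = 1/(7*186 - 74352) = 1/(1302 - 74352) = 1/(-73050) = -1/73050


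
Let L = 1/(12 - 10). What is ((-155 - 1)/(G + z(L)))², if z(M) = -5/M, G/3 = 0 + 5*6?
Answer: 1521/400 ≈ 3.8025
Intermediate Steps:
L = ½ (L = 1/2 = ½ ≈ 0.50000)
G = 90 (G = 3*(0 + 5*6) = 3*(0 + 30) = 3*30 = 90)
((-155 - 1)/(G + z(L)))² = ((-155 - 1)/(90 - 5/½))² = (-156/(90 - 5*2))² = (-156/(90 - 10))² = (-156/80)² = (-156*1/80)² = (-39/20)² = 1521/400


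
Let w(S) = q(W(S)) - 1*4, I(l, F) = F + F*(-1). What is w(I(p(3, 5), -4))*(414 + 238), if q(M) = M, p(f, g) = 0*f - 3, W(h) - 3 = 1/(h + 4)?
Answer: -489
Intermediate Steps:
W(h) = 3 + 1/(4 + h) (W(h) = 3 + 1/(h + 4) = 3 + 1/(4 + h))
p(f, g) = -3 (p(f, g) = 0 - 3 = -3)
I(l, F) = 0 (I(l, F) = F - F = 0)
w(S) = -4 + (13 + 3*S)/(4 + S) (w(S) = (13 + 3*S)/(4 + S) - 1*4 = (13 + 3*S)/(4 + S) - 4 = -4 + (13 + 3*S)/(4 + S))
w(I(p(3, 5), -4))*(414 + 238) = ((-3 - 1*0)/(4 + 0))*(414 + 238) = ((-3 + 0)/4)*652 = ((1/4)*(-3))*652 = -3/4*652 = -489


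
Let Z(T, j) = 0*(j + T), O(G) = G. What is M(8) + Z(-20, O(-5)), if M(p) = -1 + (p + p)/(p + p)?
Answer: 0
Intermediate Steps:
M(p) = 0 (M(p) = -1 + (2*p)/((2*p)) = -1 + (2*p)*(1/(2*p)) = -1 + 1 = 0)
Z(T, j) = 0 (Z(T, j) = 0*(T + j) = 0)
M(8) + Z(-20, O(-5)) = 0 + 0 = 0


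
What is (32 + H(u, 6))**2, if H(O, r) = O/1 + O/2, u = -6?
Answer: 529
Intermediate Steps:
H(O, r) = 3*O/2 (H(O, r) = O*1 + O*(1/2) = O + O/2 = 3*O/2)
(32 + H(u, 6))**2 = (32 + (3/2)*(-6))**2 = (32 - 9)**2 = 23**2 = 529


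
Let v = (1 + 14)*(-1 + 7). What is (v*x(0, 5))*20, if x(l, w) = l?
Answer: 0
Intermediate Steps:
v = 90 (v = 15*6 = 90)
(v*x(0, 5))*20 = (90*0)*20 = 0*20 = 0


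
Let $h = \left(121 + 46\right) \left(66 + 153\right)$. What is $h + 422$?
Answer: $36995$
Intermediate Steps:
$h = 36573$ ($h = 167 \cdot 219 = 36573$)
$h + 422 = 36573 + 422 = 36995$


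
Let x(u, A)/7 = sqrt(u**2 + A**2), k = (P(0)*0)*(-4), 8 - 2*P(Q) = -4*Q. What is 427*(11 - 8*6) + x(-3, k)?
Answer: -15778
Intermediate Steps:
P(Q) = 4 + 2*Q (P(Q) = 4 - (-2)*Q = 4 + 2*Q)
k = 0 (k = ((4 + 2*0)*0)*(-4) = ((4 + 0)*0)*(-4) = (4*0)*(-4) = 0*(-4) = 0)
x(u, A) = 7*sqrt(A**2 + u**2) (x(u, A) = 7*sqrt(u**2 + A**2) = 7*sqrt(A**2 + u**2))
427*(11 - 8*6) + x(-3, k) = 427*(11 - 8*6) + 7*sqrt(0**2 + (-3)**2) = 427*(11 - 48) + 7*sqrt(0 + 9) = 427*(-37) + 7*sqrt(9) = -15799 + 7*3 = -15799 + 21 = -15778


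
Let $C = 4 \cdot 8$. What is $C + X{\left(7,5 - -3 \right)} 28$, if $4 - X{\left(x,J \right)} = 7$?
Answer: $-52$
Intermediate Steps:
$X{\left(x,J \right)} = -3$ ($X{\left(x,J \right)} = 4 - 7 = -3$)
$C = 32$
$C + X{\left(7,5 - -3 \right)} 28 = 32 - 84 = -52$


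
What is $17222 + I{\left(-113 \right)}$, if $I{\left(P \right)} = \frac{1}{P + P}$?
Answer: $\frac{3892171}{226} \approx 17222.0$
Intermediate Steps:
$I{\left(P \right)} = \frac{1}{2 P}$
$17222 + I{\left(-113 \right)} = 17222 + \frac{1}{2 \left(-113\right)} = 17222 + \frac{1}{2} \left(- \frac{1}{113}\right) = 17222 - \frac{1}{226} = \frac{3892171}{226}$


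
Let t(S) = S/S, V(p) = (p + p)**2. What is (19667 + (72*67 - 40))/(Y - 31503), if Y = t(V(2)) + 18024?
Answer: -24451/13478 ≈ -1.8141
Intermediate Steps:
V(p) = 4*p**2 (V(p) = (2*p)**2 = 4*p**2)
t(S) = 1
Y = 18025 (Y = 1 + 18024 = 18025)
(19667 + (72*67 - 40))/(Y - 31503) = (19667 + (72*67 - 40))/(18025 - 31503) = (19667 + (4824 - 40))/(-13478) = (19667 + 4784)*(-1/13478) = 24451*(-1/13478) = -24451/13478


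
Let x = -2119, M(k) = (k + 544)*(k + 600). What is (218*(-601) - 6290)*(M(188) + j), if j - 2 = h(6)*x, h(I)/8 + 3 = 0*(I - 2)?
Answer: -86184661592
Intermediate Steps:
M(k) = (544 + k)*(600 + k)
h(I) = -24 (h(I) = -24 + 8*(0*(I - 2)) = -24 + 8*(0*(-2 + I)) = -24 + 8*0 = -24 + 0 = -24)
j = 50858 (j = 2 - 24*(-2119) = 2 + 50856 = 50858)
(218*(-601) - 6290)*(M(188) + j) = (218*(-601) - 6290)*((326400 + 188² + 1144*188) + 50858) = (-131018 - 6290)*((326400 + 35344 + 215072) + 50858) = -137308*(576816 + 50858) = -137308*627674 = -86184661592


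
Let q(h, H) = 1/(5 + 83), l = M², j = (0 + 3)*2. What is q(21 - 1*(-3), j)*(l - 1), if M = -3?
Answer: 1/11 ≈ 0.090909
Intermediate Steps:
j = 6 (j = 3*2 = 6)
l = 9 (l = (-3)² = 9)
q(h, H) = 1/88
q(21 - 1*(-3), j)*(l - 1) = (9 - 1)/88 = (1/88)*8 = 1/11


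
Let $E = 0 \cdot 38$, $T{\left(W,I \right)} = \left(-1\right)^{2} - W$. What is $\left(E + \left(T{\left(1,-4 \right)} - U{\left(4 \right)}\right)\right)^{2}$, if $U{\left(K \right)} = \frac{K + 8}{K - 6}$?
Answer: $36$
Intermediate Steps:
$U{\left(K \right)} = \frac{8 + K}{-6 + K}$
$T{\left(W,I \right)} = 1 - W$
$E = 0$
$\left(E + \left(T{\left(1,-4 \right)} - U{\left(4 \right)}\right)\right)^{2} = \left(0 + \left(\left(1 - 1\right) - \frac{8 + 4}{-6 + 4}\right)\right)^{2} = \left(0 + \left(\left(1 - 1\right) - \frac{1}{-2} \cdot 12\right)\right)^{2} = \left(0 + \left(0 - \left(- \frac{1}{2}\right) 12\right)\right)^{2} = \left(0 + \left(0 - -6\right)\right)^{2} = \left(0 + \left(0 + 6\right)\right)^{2} = \left(0 + 6\right)^{2} = 6^{2} = 36$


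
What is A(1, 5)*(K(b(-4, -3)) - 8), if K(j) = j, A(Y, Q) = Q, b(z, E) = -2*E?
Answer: -10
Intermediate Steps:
A(1, 5)*(K(b(-4, -3)) - 8) = 5*(-2*(-3) - 8) = 5*(6 - 8) = 5*(-2) = -10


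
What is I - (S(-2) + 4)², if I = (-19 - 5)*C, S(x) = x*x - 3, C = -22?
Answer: 503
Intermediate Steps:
S(x) = -3 + x² (S(x) = x² - 3 = -3 + x²)
I = 528 (I = (-19 - 5)*(-22) = -24*(-22) = 528)
I - (S(-2) + 4)² = 528 - ((-3 + (-2)²) + 4)² = 528 - ((-3 + 4) + 4)² = 528 - (1 + 4)² = 528 - 1*5² = 528 - 1*25 = 528 - 25 = 503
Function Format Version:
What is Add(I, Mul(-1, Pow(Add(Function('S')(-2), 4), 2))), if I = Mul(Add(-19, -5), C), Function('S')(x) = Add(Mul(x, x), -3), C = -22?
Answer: 503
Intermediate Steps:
Function('S')(x) = Add(-3, Pow(x, 2)) (Function('S')(x) = Add(Pow(x, 2), -3) = Add(-3, Pow(x, 2)))
I = 528 (I = Mul(Add(-19, -5), -22) = Mul(-24, -22) = 528)
Add(I, Mul(-1, Pow(Add(Function('S')(-2), 4), 2))) = Add(528, Mul(-1, Pow(Add(Add(-3, Pow(-2, 2)), 4), 2))) = Add(528, Mul(-1, Pow(Add(Add(-3, 4), 4), 2))) = Add(528, Mul(-1, Pow(Add(1, 4), 2))) = Add(528, Mul(-1, Pow(5, 2))) = Add(528, Mul(-1, 25)) = Add(528, -25) = 503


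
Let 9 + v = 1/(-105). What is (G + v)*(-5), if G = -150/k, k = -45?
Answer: 596/21 ≈ 28.381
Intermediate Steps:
G = 10/3 (G = -150/(-45) = -150*(-1/45) = 10/3 ≈ 3.3333)
v = -946/105 (v = -9 + 1/(-105) = -9 - 1/105 = -946/105 ≈ -9.0095)
(G + v)*(-5) = (10/3 - 946/105)*(-5) = -596/105*(-5) = 596/21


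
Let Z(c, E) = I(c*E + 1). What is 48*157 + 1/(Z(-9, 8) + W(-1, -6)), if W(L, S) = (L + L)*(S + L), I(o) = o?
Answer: 429551/57 ≈ 7536.0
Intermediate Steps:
W(L, S) = 2*L*(L + S) (W(L, S) = (2*L)*(L + S) = 2*L*(L + S))
Z(c, E) = 1 + E*c (Z(c, E) = c*E + 1 = E*c + 1 = 1 + E*c)
48*157 + 1/(Z(-9, 8) + W(-1, -6)) = 48*157 + 1/((1 + 8*(-9)) + 2*(-1)*(-1 - 6)) = 7536 + 1/((1 - 72) + 2*(-1)*(-7)) = 7536 + 1/(-71 + 14) = 7536 + 1/(-57) = 7536 - 1/57 = 429551/57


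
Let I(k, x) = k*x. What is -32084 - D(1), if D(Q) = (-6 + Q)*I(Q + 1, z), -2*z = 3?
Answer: -32099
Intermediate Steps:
z = -3/2 (z = -1/2*3 = -3/2 ≈ -1.5000)
D(Q) = (-6 + Q)*(-3/2 - 3*Q/2) (D(Q) = (-6 + Q)*((Q + 1)*(-3/2)) = (-6 + Q)*((1 + Q)*(-3/2)) = (-6 + Q)*(-3/2 - 3*Q/2))
-32084 - D(1) = -32084 - 3*(-1 - 1*1)*(-6 + 1)/2 = -32084 - 3*(-1 - 1)*(-5)/2 = -32084 - 3*(-2)*(-5)/2 = -32084 - 1*15 = -32084 - 15 = -32099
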